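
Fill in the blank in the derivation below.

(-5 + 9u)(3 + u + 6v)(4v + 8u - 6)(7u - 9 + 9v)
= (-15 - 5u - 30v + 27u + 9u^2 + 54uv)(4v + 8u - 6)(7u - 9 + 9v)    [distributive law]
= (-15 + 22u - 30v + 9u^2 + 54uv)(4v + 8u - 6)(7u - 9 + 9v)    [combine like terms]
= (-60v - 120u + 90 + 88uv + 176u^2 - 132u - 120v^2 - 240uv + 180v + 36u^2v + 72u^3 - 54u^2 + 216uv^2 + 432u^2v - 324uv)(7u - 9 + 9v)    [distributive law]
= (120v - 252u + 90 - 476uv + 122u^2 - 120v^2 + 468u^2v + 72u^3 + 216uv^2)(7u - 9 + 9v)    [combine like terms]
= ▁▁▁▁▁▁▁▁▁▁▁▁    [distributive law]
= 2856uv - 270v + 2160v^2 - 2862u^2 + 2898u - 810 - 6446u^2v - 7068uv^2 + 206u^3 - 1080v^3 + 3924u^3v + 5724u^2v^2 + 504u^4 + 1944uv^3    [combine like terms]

Applying distributive law to the line above:

840uv - 1080v + 1080v^2 - 1764u^2 + 2268u - 2268uv + 630u - 810 + 810v - 3332u^2v + 4284uv - 4284uv^2 + 854u^3 - 1098u^2 + 1098u^2v - 840uv^2 + 1080v^2 - 1080v^3 + 3276u^3v - 4212u^2v + 4212u^2v^2 + 504u^4 - 648u^3 + 648u^3v + 1512u^2v^2 - 1944uv^2 + 1944uv^3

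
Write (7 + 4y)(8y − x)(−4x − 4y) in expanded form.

(7 + 4y)(8y − x)(−4x − 4y)
= (56y − 7x + 32y^2 − 4xy)(−4x − 4y)    [distributive law]
= −224xy − 224y^2 + 28x^2 + 28xy − 128xy^2 − 128y^3 + 16x^2y + 16xy^2    [distributive law]
= −196xy − 224y^2 + 28x^2 − 112xy^2 − 128y^3 + 16x^2y    [combine like terms]

−196xy − 224y^2 + 28x^2 − 112xy^2 − 128y^3 + 16x^2y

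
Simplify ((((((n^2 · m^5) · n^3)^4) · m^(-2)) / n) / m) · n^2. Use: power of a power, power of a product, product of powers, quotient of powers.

((((((n^2 · m^5) · n^3)^4) · m^(-2)) / n) / m) · n^2
= ((((((n^2 · m^5)^4) · ((n^3)^4)) · m^(-2)) / n) / m) · n^2    [power of a product]
= (((((((n^2)^4) · ((m^5)^4)) · ((n^3)^4)) · m^(-2)) / n) / m) · n^2    [power of a product]
= (((((n^8 · ((m^5)^4)) · ((n^3)^4)) · m^(-2)) / n) / m) · n^2    [power of a power]
= (((((n^8 · m^20) · ((n^3)^4)) · m^(-2)) / n) / m) · n^2    [power of a power]
= (((((n^8 · m^20) · n^12) · m^(-2)) / n) / m) · n^2    [power of a power]
= m^17·n^21    [quotient of powers; product of powers]

m^17·n^21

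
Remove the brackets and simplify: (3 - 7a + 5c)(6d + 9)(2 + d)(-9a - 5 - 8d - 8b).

1176ad - 747d - 594d^2 - 504bd + 1224ad^2 - 144d^3 - 144bd^2 + 144a - 270 - 432b + 1323a^2d + 1176abd + 378a^2d^2 + 336ad^3 + 336abd^2 + 1134a^2 + 1008ab - 945acd - 1245cd - 990cd^2 - 840bcd - 270acd^2 - 240cd^3 - 240bcd^2 - 810ac - 450c - 720bc

(3 - 7a + 5c)(6d + 9)(2 + d)(-9a - 5 - 8d - 8b)
= (18d + 27 - 42ad - 63a + 30cd + 45c)(2 + d)(-9a - 5 - 8d - 8b)    [distributive law]
= (36d + 18d^2 + 54 + 27d - 84ad - 42ad^2 - 126a - 63ad + 60cd + 30cd^2 + 90c + 45cd)(-9a - 5 - 8d - 8b)    [distributive law]
= (63d + 18d^2 + 54 - 147ad - 42ad^2 - 126a + 105cd + 30cd^2 + 90c)(-9a - 5 - 8d - 8b)    [combine like terms]
= -567ad - 315d - 504d^2 - 504bd - 162ad^2 - 90d^2 - 144d^3 - 144bd^2 - 486a - 270 - 432d - 432b + 1323a^2d + 735ad + 1176ad^2 + 1176abd + 378a^2d^2 + 210ad^2 + 336ad^3 + 336abd^2 + 1134a^2 + 630a + 1008ad + 1008ab - 945acd - 525cd - 840cd^2 - 840bcd - 270acd^2 - 150cd^2 - 240cd^3 - 240bcd^2 - 810ac - 450c - 720cd - 720bc    [distributive law]
= 1176ad - 747d - 594d^2 - 504bd + 1224ad^2 - 144d^3 - 144bd^2 + 144a - 270 - 432b + 1323a^2d + 1176abd + 378a^2d^2 + 336ad^3 + 336abd^2 + 1134a^2 + 1008ab - 945acd - 1245cd - 990cd^2 - 840bcd - 270acd^2 - 240cd^3 - 240bcd^2 - 810ac - 450c - 720bc    [combine like terms]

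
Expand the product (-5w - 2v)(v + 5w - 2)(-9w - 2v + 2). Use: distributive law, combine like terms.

(-5w - 2v)(v + 5w - 2)(-9w - 2v + 2)
= (-5vw - 25w^2 + 10w - 2v^2 - 10vw + 4v)(-9w - 2v + 2)    [distributive law]
= (-15vw - 25w^2 + 10w - 2v^2 + 4v)(-9w - 2v + 2)    [combine like terms]
= 135vw^2 + 30v^2w - 30vw + 225w^3 + 50vw^2 - 50w^2 - 90w^2 - 20vw + 20w + 18v^2w + 4v^3 - 4v^2 - 36vw - 8v^2 + 8v    [distributive law]
= 185vw^2 + 48v^2w - 86vw + 225w^3 - 140w^2 + 20w + 4v^3 - 12v^2 + 8v    [combine like terms]

185vw^2 + 48v^2w - 86vw + 225w^3 - 140w^2 + 20w + 4v^3 - 12v^2 + 8v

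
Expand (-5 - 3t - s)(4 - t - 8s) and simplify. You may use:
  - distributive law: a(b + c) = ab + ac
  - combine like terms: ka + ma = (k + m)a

(-5 - 3t - s)(4 - t - 8s)
= -20 + 5t + 40s - 12t + 3t² + 24st - 4s + st + 8s²    [distributive law]
= -20 - 7t + 36s + 3t² + 25st + 8s²    [combine like terms]

-20 - 7t + 36s + 3t² + 25st + 8s²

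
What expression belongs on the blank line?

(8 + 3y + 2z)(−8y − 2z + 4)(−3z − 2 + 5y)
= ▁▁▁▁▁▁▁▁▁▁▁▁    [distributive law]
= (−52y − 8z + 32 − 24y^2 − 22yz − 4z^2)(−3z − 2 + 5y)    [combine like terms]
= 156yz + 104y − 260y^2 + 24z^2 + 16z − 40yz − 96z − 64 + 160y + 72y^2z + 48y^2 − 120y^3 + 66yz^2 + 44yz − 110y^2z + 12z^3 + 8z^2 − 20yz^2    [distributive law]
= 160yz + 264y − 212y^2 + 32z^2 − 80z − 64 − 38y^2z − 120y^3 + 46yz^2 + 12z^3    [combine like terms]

Applying distributive law to the line above:

(−64y − 16z + 32 − 24y^2 − 6yz + 12y − 16yz − 4z^2 + 8z)(−3z − 2 + 5y)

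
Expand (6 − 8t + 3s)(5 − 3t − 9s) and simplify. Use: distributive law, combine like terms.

30 − 58t − 39s + 24t^2 + 63st − 27s^2

(6 − 8t + 3s)(5 − 3t − 9s)
= 30 − 18t − 54s − 40t + 24t^2 + 72st + 15s − 9st − 27s^2    [distributive law]
= 30 − 58t − 39s + 24t^2 + 63st − 27s^2    [combine like terms]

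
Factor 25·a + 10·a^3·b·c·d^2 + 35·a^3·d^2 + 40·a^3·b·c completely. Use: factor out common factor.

5·a(5 + 2·a^2·b·c·d^2 + 7·a^2·d^2 + 8·a^2·b·c)

25·a + 10·a^3·b·c·d^2 + 35·a^3·d^2 + 40·a^3·b·c
= 5(5·a + 2·a^3·b·c·d^2 + 7·a^3·d^2 + 8·a^3·b·c)    [factor out 5]
= 5·a(5 + 2·a^2·b·c·d^2 + 7·a^2·d^2 + 8·a^2·b·c)    [factor out a]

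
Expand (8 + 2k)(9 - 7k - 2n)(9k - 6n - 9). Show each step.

990k - 288n - 648 - 216k^2 + 120kn + 96n^2 - 126k^3 + 48k^2n + 24kn^2

(8 + 2k)(9 - 7k - 2n)(9k - 6n - 9)
= (72 - 56k - 16n + 18k - 14k^2 - 4kn)(9k - 6n - 9)    [distributive law]
= (72 - 38k - 16n - 14k^2 - 4kn)(9k - 6n - 9)    [combine like terms]
= 648k - 432n - 648 - 342k^2 + 228kn + 342k - 144kn + 96n^2 + 144n - 126k^3 + 84k^2n + 126k^2 - 36k^2n + 24kn^2 + 36kn    [distributive law]
= 990k - 288n - 648 - 216k^2 + 120kn + 96n^2 - 126k^3 + 48k^2n + 24kn^2    [combine like terms]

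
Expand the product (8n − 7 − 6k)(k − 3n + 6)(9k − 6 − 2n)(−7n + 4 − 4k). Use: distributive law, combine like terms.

−650k²n² + 1237k²n − 606k³n − 4953kn² + 4364kn + 1684kn³ + 150n³ + 2334n² − 336n⁴ − 3084n − 924k² + 1188k³ − 1488k + 1008 + 216k⁴

(8n − 7 − 6k)(k − 3n + 6)(9k − 6 − 2n)(−7n + 4 − 4k)
= (8kn − 24n² + 48n − 7k + 21n − 42 − 6k² + 18kn − 36k)(9k − 6 − 2n)(−7n + 4 − 4k)    [distributive law]
= (26kn − 24n² + 69n − 43k − 42 − 6k²)(9k − 6 − 2n)(−7n + 4 − 4k)    [combine like terms]
= (234k²n − 156kn − 52kn² − 216kn² + 144n² + 48n³ + 621kn − 414n − 138n² − 387k² + 258k + 86kn − 378k + 252 + 84n − 54k³ + 36k² + 12k²n)(−7n + 4 − 4k)    [distributive law]
= (246k²n + 551kn − 268kn² + 6n² + 48n³ − 330n − 351k² − 120k + 252 − 54k³)(−7n + 4 − 4k)    [combine like terms]
= −1722k²n² + 984k²n − 984k³n − 3857kn² + 2204kn − 2204k²n + 1876kn³ − 1072kn² + 1072k²n² − 42n³ + 24n² − 24kn² − 336n⁴ + 192n³ − 192kn³ + 2310n² − 1320n + 1320kn + 2457k²n − 1404k² + 1404k³ + 840kn − 480k + 480k² − 1764n + 1008 − 1008k + 378k³n − 216k³ + 216k⁴    [distributive law]
= −650k²n² + 1237k²n − 606k³n − 4953kn² + 4364kn + 1684kn³ + 150n³ + 2334n² − 336n⁴ − 3084n − 924k² + 1188k³ − 1488k + 1008 + 216k⁴    [combine like terms]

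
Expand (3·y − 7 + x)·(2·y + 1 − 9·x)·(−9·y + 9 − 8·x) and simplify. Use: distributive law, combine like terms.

(3·y − 7 + x)·(2·y + 1 − 9·x)·(−9·y + 9 − 8·x)
= (6·y² + 3·y − 27·x·y − 14·y − 7 + 63·x + 2·x·y + x − 9·x²)·(−9·y + 9 − 8·x)    [distributive law]
= (6·y² − 11·y − 25·x·y − 7 + 64·x − 9·x²)·(−9·y + 9 − 8·x)    [combine like terms]
= −54·y³ + 54·y² − 48·x·y² + 99·y² − 99·y + 88·x·y + 225·x·y² − 225·x·y + 200·x²·y + 63·y − 63 + 56·x − 576·x·y + 576·x − 512·x² + 81·x²·y − 81·x² + 72·x³    [distributive law]
= −54·y³ + 153·y² + 177·x·y² − 36·y − 713·x·y + 281·x²·y − 63 + 632·x − 593·x² + 72·x³    [combine like terms]

−54·y³ + 153·y² + 177·x·y² − 36·y − 713·x·y + 281·x²·y − 63 + 632·x − 593·x² + 72·x³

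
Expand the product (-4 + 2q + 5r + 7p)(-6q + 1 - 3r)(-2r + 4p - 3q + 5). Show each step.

-283qr - 127pq - 138q² + 142q + 93r + 19p - 20 - 109r² - 51pr + 132q²r + 78pq² + 36q³ + 117qr² + 3pqr + 30r³ - 18pr² - 168p²q + 28p² - 84p²r

(-4 + 2q + 5r + 7p)(-6q + 1 - 3r)(-2r + 4p - 3q + 5)
= (24q - 4 + 12r - 12q² + 2q - 6qr - 30qr + 5r - 15r² - 42pq + 7p - 21pr)(-2r + 4p - 3q + 5)    [distributive law]
= (26q - 4 + 17r - 12q² - 36qr - 15r² - 42pq + 7p - 21pr)(-2r + 4p - 3q + 5)    [combine like terms]
= -52qr + 104pq - 78q² + 130q + 8r - 16p + 12q - 20 - 34r² + 68pr - 51qr + 85r + 24q²r - 48pq² + 36q³ - 60q² + 72qr² - 144pqr + 108q²r - 180qr + 30r³ - 60pr² + 45qr² - 75r² + 84pqr - 168p²q + 126pq² - 210pq - 14pr + 28p² - 21pq + 35p + 42pr² - 84p²r + 63pqr - 105pr    [distributive law]
= -283qr - 127pq - 138q² + 142q + 93r + 19p - 20 - 109r² - 51pr + 132q²r + 78pq² + 36q³ + 117qr² + 3pqr + 30r³ - 18pr² - 168p²q + 28p² - 84p²r    [combine like terms]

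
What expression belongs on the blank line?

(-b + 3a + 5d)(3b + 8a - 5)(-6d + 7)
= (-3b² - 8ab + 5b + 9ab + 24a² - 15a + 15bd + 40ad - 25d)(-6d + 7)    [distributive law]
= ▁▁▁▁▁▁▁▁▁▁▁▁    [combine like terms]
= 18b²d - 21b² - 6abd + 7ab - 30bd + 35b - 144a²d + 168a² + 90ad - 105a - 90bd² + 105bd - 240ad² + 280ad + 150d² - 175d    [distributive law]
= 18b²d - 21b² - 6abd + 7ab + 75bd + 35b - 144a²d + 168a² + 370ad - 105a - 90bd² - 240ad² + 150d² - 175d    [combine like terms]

Applying combine like terms to the line above:

(-3b² + ab + 5b + 24a² - 15a + 15bd + 40ad - 25d)(-6d + 7)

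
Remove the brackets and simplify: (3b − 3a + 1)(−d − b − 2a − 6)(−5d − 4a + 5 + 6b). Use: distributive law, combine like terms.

15bd^2 + 45abd + 74bd − 3b^2d − 6ab^2 − 129b^2 − 18b^3 + 48a^2b + 157ab − 131b − 15ad^2 − 42a^2d − 61ad − 24a^3 − 34a^2 + 104a + 5d^2 + 25d − 30

(3b − 3a + 1)(−d − b − 2a − 6)(−5d − 4a + 5 + 6b)
= (−3bd − 3b^2 − 6ab − 18b + 3ad + 3ab + 6a^2 + 18a − d − b − 2a − 6)(−5d − 4a + 5 + 6b)    [distributive law]
= (−3bd − 3b^2 − 3ab − 19b + 3ad + 6a^2 + 16a − d − 6)(−5d − 4a + 5 + 6b)    [combine like terms]
= 15bd^2 + 12abd − 15bd − 18b^2d + 15b^2d + 12ab^2 − 15b^2 − 18b^3 + 15abd + 12a^2b − 15ab − 18ab^2 + 95bd + 76ab − 95b − 114b^2 − 15ad^2 − 12a^2d + 15ad + 18abd − 30a^2d − 24a^3 + 30a^2 + 36a^2b − 80ad − 64a^2 + 80a + 96ab + 5d^2 + 4ad − 5d − 6bd + 30d + 24a − 30 − 36b    [distributive law]
= 15bd^2 + 45abd + 74bd − 3b^2d − 6ab^2 − 129b^2 − 18b^3 + 48a^2b + 157ab − 131b − 15ad^2 − 42a^2d − 61ad − 24a^3 − 34a^2 + 104a + 5d^2 + 25d − 30    [combine like terms]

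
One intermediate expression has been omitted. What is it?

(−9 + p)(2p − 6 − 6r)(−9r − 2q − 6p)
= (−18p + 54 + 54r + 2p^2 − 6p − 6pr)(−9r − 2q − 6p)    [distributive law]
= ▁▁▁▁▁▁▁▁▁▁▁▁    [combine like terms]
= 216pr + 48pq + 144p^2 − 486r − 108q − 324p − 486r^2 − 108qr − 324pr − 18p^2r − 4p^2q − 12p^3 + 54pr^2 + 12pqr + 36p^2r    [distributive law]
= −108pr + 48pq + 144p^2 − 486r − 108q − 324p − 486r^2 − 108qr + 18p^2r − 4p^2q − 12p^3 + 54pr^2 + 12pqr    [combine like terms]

Applying combine like terms to the line above:

(−24p + 54 + 54r + 2p^2 − 6pr)(−9r − 2q − 6p)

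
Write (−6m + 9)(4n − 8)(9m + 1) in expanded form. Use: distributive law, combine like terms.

(−6m + 9)(4n − 8)(9m + 1)
= (−24mn + 48m + 36n − 72)(9m + 1)    [distributive law]
= −216m^2n − 24mn + 432m^2 + 48m + 324mn + 36n − 648m − 72    [distributive law]
= −216m^2n + 300mn + 432m^2 − 600m + 36n − 72    [combine like terms]

−216m^2n + 300mn + 432m^2 − 600m + 36n − 72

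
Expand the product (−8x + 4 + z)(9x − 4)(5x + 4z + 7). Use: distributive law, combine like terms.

(−8x + 4 + z)(9x − 4)(5x + 4z + 7)
= (−72x^2 + 32x + 36x − 16 + 9xz − 4z)(5x + 4z + 7)    [distributive law]
= (−72x^2 + 68x − 16 + 9xz − 4z)(5x + 4z + 7)    [combine like terms]
= −360x^3 − 288x^2z − 504x^2 + 340x^2 + 272xz + 476x − 80x − 64z − 112 + 45x^2z + 36xz^2 + 63xz − 20xz − 16z^2 − 28z    [distributive law]
= −360x^3 − 243x^2z − 164x^2 + 315xz + 396x − 92z − 112 + 36xz^2 − 16z^2    [combine like terms]

−360x^3 − 243x^2z − 164x^2 + 315xz + 396x − 92z − 112 + 36xz^2 − 16z^2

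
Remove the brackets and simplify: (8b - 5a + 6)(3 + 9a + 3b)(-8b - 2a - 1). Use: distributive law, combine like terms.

(8b - 5a + 6)(3 + 9a + 3b)(-8b - 2a - 1)
= (24b + 72ab + 24b^2 - 15a - 45a^2 - 15ab + 18 + 54a + 18b)(-8b - 2a - 1)    [distributive law]
= (42b + 57ab + 24b^2 + 39a - 45a^2 + 18)(-8b - 2a - 1)    [combine like terms]
= -336b^2 - 84ab - 42b - 456ab^2 - 114a^2b - 57ab - 192b^3 - 48ab^2 - 24b^2 - 312ab - 78a^2 - 39a + 360a^2b + 90a^3 + 45a^2 - 144b - 36a - 18    [distributive law]
= -360b^2 - 453ab - 186b - 504ab^2 + 246a^2b - 192b^3 - 33a^2 - 75a + 90a^3 - 18    [combine like terms]

-360b^2 - 453ab - 186b - 504ab^2 + 246a^2b - 192b^3 - 33a^2 - 75a + 90a^3 - 18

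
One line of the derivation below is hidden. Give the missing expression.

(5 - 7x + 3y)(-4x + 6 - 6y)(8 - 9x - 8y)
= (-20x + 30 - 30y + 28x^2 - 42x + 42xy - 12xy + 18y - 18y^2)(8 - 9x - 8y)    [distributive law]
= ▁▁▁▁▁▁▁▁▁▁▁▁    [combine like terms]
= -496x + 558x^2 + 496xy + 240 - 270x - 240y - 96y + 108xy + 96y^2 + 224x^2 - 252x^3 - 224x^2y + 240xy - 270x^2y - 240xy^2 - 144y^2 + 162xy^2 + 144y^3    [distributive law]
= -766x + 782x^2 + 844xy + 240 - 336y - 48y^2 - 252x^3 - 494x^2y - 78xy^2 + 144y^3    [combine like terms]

Applying combine like terms to the line above:

(-62x + 30 - 12y + 28x^2 + 30xy - 18y^2)(8 - 9x - 8y)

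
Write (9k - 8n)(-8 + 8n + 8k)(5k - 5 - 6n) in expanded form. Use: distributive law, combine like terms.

(9k - 8n)(-8 + 8n + 8k)(5k - 5 - 6n)
= (-72k + 72kn + 72k^2 + 64n - 64n^2 - 64kn)(5k - 5 - 6n)    [distributive law]
= (-72k + 8kn + 72k^2 + 64n - 64n^2)(5k - 5 - 6n)    [combine like terms]
= -360k^2 + 360k + 432kn + 40k^2n - 40kn - 48kn^2 + 360k^3 - 360k^2 - 432k^2n + 320kn - 320n - 384n^2 - 320kn^2 + 320n^2 + 384n^3    [distributive law]
= -720k^2 + 360k + 712kn - 392k^2n - 368kn^2 + 360k^3 - 320n - 64n^2 + 384n^3    [combine like terms]

-720k^2 + 360k + 712kn - 392k^2n - 368kn^2 + 360k^3 - 320n - 64n^2 + 384n^3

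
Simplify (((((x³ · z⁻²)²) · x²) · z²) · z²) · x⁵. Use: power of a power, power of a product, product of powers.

x¹³

(((((x³ · z⁻²)²) · x²) · z²) · z²) · x⁵
= ((((((x³)²) · ((z⁻²)²)) · x²) · z²) · z²) · x⁵    [power of a product]
= ((((x⁶ · ((z⁻²)²)) · x²) · z²) · z²) · x⁵    [power of a power]
= ((((x⁶ · z⁻⁴) · x²) · z²) · z²) · x⁵    [power of a power]
= x¹³    [product of powers]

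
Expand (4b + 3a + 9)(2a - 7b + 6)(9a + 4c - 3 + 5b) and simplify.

-87a^2b - 52abc - 132ab - 317ab^2 - 112b^2c - 111b^2 - 140b^3 - 156bc + 387b + 54a^3 + 24a^2c + 306a^2 + 144ac + 378a + 216c - 162

(4b + 3a + 9)(2a - 7b + 6)(9a + 4c - 3 + 5b)
= (8ab - 28b^2 + 24b + 6a^2 - 21ab + 18a + 18a - 63b + 54)(9a + 4c - 3 + 5b)    [distributive law]
= (-13ab - 28b^2 - 39b + 6a^2 + 36a + 54)(9a + 4c - 3 + 5b)    [combine like terms]
= -117a^2b - 52abc + 39ab - 65ab^2 - 252ab^2 - 112b^2c + 84b^2 - 140b^3 - 351ab - 156bc + 117b - 195b^2 + 54a^3 + 24a^2c - 18a^2 + 30a^2b + 324a^2 + 144ac - 108a + 180ab + 486a + 216c - 162 + 270b    [distributive law]
= -87a^2b - 52abc - 132ab - 317ab^2 - 112b^2c - 111b^2 - 140b^3 - 156bc + 387b + 54a^3 + 24a^2c + 306a^2 + 144ac + 378a + 216c - 162    [combine like terms]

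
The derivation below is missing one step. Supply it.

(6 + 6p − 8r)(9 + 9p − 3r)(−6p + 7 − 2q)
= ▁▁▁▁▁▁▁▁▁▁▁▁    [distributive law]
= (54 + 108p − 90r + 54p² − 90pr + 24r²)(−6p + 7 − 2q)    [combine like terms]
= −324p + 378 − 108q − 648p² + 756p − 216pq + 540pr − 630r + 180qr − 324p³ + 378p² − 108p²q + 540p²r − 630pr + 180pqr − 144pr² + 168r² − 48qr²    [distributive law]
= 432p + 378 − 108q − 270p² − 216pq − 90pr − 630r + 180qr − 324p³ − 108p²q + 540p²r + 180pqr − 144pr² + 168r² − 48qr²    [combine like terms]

Applying distributive law to the line above:

(54 + 54p − 18r + 54p + 54p² − 18pr − 72r − 72pr + 24r²)(−6p + 7 − 2q)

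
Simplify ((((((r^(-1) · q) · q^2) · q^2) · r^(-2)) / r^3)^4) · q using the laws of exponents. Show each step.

((((((r^(-1) · q) · q^2) · q^2) · r^(-2)) / r^3)^4) · q
= ((((((r^(-1) · q) · q^2) · q^2) · r^(-2))^4) / ((r^3)^4)) · q    [power of a quotient]
= ((((((r^(-1) · q) · q^2) · q^2)^4) · ((r^(-2))^4)) / ((r^3)^4)) · q    [power of a product]
= ((((((r^(-1) · q) · q^2)^4) · ((q^2)^4)) · ((r^(-2))^4)) / ((r^3)^4)) · q    [power of a product]
= ((((((r^(-1) · q)^4) · ((q^2)^4)) · ((q^2)^4)) · ((r^(-2))^4)) / ((r^3)^4)) · q    [power of a product]
= (((((((r^(-1))^4) · (q^4)) · ((q^2)^4)) · ((q^2)^4)) · ((r^(-2))^4)) / ((r^3)^4)) · q    [power of a product]
= (((((r^(-4) · (q^4)) · ((q^2)^4)) · ((q^2)^4)) · ((r^(-2))^4)) / ((r^3)^4)) · q    [power of a power]
= (((((r^(-4) · q^4) · q^8) · ((q^2)^4)) · ((r^(-2))^4)) / ((r^3)^4)) · q    [power of a power]
= (((((r^(-4) · q^4) · q^8) · q^8) · ((r^(-2))^4)) / ((r^3)^4)) · q    [power of a power]
= (((((r^(-4) · q^4) · q^8) · q^8) · r^(-8)) / ((r^3)^4)) · q    [power of a power]
= (((((r^(-4) · q^4) · q^8) · q^8) · r^(-8)) / r^12) · q    [power of a power]
= q^21·r^(-24)    [quotient of powers; product of powers]

q^21·r^(-24)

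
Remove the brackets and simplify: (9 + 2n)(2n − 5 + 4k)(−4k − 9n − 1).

−364kn − 76n^2 + 397n + 144k + 45 − 144k^2 − 88kn^2 − 36n^3 − 32k^2n

(9 + 2n)(2n − 5 + 4k)(−4k − 9n − 1)
= (18n − 45 + 36k + 4n^2 − 10n + 8kn)(−4k − 9n − 1)    [distributive law]
= (8n − 45 + 36k + 4n^2 + 8kn)(−4k − 9n − 1)    [combine like terms]
= −32kn − 72n^2 − 8n + 180k + 405n + 45 − 144k^2 − 324kn − 36k − 16kn^2 − 36n^3 − 4n^2 − 32k^2n − 72kn^2 − 8kn    [distributive law]
= −364kn − 76n^2 + 397n + 144k + 45 − 144k^2 − 88kn^2 − 36n^3 − 32k^2n    [combine like terms]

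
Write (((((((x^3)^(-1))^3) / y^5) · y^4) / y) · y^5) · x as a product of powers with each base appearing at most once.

(((((((x^3)^(-1))^3) / y^5) · y^4) / y) · y^5) · x
= ((((((x^3)^(-3)) / y^5) · y^4) / y) · y^5) · x    [power of a power]
= ((((x^(-9) / y^5) · y^4) / y) · y^5) · x    [power of a power]
= x^(-8)y^3    [quotient of powers; product of powers]

x^(-8)y^3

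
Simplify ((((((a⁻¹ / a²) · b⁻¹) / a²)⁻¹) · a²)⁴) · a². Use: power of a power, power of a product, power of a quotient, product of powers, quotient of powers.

((((((a⁻¹ / a²) · b⁻¹) / a²)⁻¹) · a²)⁴) · a²
= ((((((a⁻¹ / a²) · b⁻¹) / a²)⁻¹)⁴) · ((a²)⁴)) · a²    [power of a product]
= (((((a⁻¹ / a²) · b⁻¹) / a²)⁻⁴) · ((a²)⁴)) · a²    [power of a power]
= (((((a⁻¹ / a²) · b⁻¹)⁻⁴) / ((a²)⁻⁴)) · ((a²)⁴)) · a²    [power of a quotient]
= (((((a⁻¹ / a²)⁻⁴) · ((b⁻¹)⁻⁴)) / ((a²)⁻⁴)) · ((a²)⁴)) · a²    [power of a product]
= ((((((a⁻¹)⁻⁴) / ((a²)⁻⁴)) · ((b⁻¹)⁻⁴)) / ((a²)⁻⁴)) · ((a²)⁴)) · a²    [power of a quotient]
= ((((a⁴ / ((a²)⁻⁴)) · ((b⁻¹)⁻⁴)) / ((a²)⁻⁴)) · ((a²)⁴)) · a²    [power of a power]
= ((((a⁴ / a⁻⁸) · ((b⁻¹)⁻⁴)) / ((a²)⁻⁴)) · ((a²)⁴)) · a²    [power of a power]
= (((a¹² · ((b⁻¹)⁻⁴)) / ((a²)⁻⁴)) · ((a²)⁴)) · a²    [quotient of powers]
= (((a¹² · b⁴) / ((a²)⁻⁴)) · ((a²)⁴)) · a²    [power of a power]
= (((a¹² · b⁴) / a⁻⁸) · ((a²)⁴)) · a²    [power of a power]
= (((a¹² · b⁴) / a⁻⁸) · a⁸) · a²    [power of a power]
= a³⁰b⁴    [quotient of powers; product of powers]

a³⁰b⁴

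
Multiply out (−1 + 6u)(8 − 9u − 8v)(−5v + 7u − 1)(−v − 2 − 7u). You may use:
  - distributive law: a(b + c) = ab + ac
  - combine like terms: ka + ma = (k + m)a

48v² − 72v + 251uv + 170u − 115u² − 16 − 19uv² + 946u²v − 2415u³ + 40v³ − 1614u²v² + 840u³v + 2646u⁴ − 240uv³

(−1 + 6u)(8 − 9u − 8v)(−5v + 7u − 1)(−v − 2 − 7u)
= (−8 + 9u + 8v + 48u − 54u² − 48uv)(−5v + 7u − 1)(−v − 2 − 7u)    [distributive law]
= (−8 + 57u + 8v − 54u² − 48uv)(−5v + 7u − 1)(−v − 2 − 7u)    [combine like terms]
= (40v − 56u + 8 − 285uv + 399u² − 57u − 40v² + 56uv − 8v + 270u²v − 378u³ + 54u² + 240uv² − 336u²v + 48uv)(−v − 2 − 7u)    [distributive law]
= (32v − 113u + 8 − 181uv + 453u² − 40v² − 66u²v − 378u³ + 240uv²)(−v − 2 − 7u)    [combine like terms]
= −32v² − 64v − 224uv + 113uv + 226u + 791u² − 8v − 16 − 56u + 181uv² + 362uv + 1267u²v − 453u²v − 906u² − 3171u³ + 40v³ + 80v² + 280uv² + 66u²v² + 132u²v + 462u³v + 378u³v + 756u³ + 2646u⁴ − 240uv³ − 480uv² − 1680u²v²    [distributive law]
= 48v² − 72v + 251uv + 170u − 115u² − 16 − 19uv² + 946u²v − 2415u³ + 40v³ − 1614u²v² + 840u³v + 2646u⁴ − 240uv³    [combine like terms]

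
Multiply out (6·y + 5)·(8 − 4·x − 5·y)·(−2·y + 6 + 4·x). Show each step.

(6·y + 5)·(8 − 4·x − 5·y)·(−2·y + 6 + 4·x)
= (48·y − 24·x·y − 30·y^2 + 40 − 20·x − 25·y)·(−2·y + 6 + 4·x)    [distributive law]
= (23·y − 24·x·y − 30·y^2 + 40 − 20·x)·(−2·y + 6 + 4·x)    [combine like terms]
= −46·y^2 + 138·y + 92·x·y + 48·x·y^2 − 144·x·y − 96·x^2·y + 60·y^3 − 180·y^2 − 120·x·y^2 − 80·y + 240 + 160·x + 40·x·y − 120·x − 80·x^2    [distributive law]
= −226·y^2 + 58·y − 12·x·y − 72·x·y^2 − 96·x^2·y + 60·y^3 + 240 + 40·x − 80·x^2    [combine like terms]

−226·y^2 + 58·y − 12·x·y − 72·x·y^2 − 96·x^2·y + 60·y^3 + 240 + 40·x − 80·x^2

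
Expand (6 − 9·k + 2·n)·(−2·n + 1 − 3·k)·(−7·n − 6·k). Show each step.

70·n² + 249·k·n − 42·n − 36·k + 162·k² − 60·k·n² − 261·k²·n − 162·k³ + 28·n³

(6 − 9·k + 2·n)·(−2·n + 1 − 3·k)·(−7·n − 6·k)
= (−12·n + 6 − 18·k + 18·k·n − 9·k + 27·k² − 4·n² + 2·n − 6·k·n)·(−7·n − 6·k)    [distributive law]
= (−10·n + 6 − 27·k + 12·k·n + 27·k² − 4·n²)·(−7·n − 6·k)    [combine like terms]
= 70·n² + 60·k·n − 42·n − 36·k + 189·k·n + 162·k² − 84·k·n² − 72·k²·n − 189·k²·n − 162·k³ + 28·n³ + 24·k·n²    [distributive law]
= 70·n² + 249·k·n − 42·n − 36·k + 162·k² − 60·k·n² − 261·k²·n − 162·k³ + 28·n³    [combine like terms]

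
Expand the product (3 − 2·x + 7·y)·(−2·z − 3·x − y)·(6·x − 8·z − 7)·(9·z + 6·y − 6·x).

−216·x·z² + 351·x·y·z − 912·x²·z + 432·z³ + 1386·y·z² + 378·z² + 441·y·z + 315·x·z − 1266·x²·y + 576·x³ + 252·x·y − 378·x² + 396·x·y² + 1173·y²·z + 126·y² − 24·x²·z² − 1578·x²·y·z + 468·x³·z − 288·x·z³ − 252·x·y·z² + 900·x³·y − 216·x⁴ − 432·x²·y² − 306·x·y²·z + 1008·y·z³ + 1176·y²·z² − 252·x·y³ + 336·y³·z + 294·y³

(3 − 2·x + 7·y)·(−2·z − 3·x − y)·(6·x − 8·z − 7)·(9·z + 6·y − 6·x)
= (−6·z − 9·x − 3·y + 4·x·z + 6·x² + 2·x·y − 14·y·z − 21·x·y − 7·y²)·(6·x − 8·z − 7)·(9·z + 6·y − 6·x)    [distributive law]
= (−6·z − 9·x − 3·y + 4·x·z + 6·x² − 19·x·y − 14·y·z − 7·y²)·(6·x − 8·z − 7)·(9·z + 6·y − 6·x)    [combine like terms]
= (−36·x·z + 48·z² + 42·z − 54·x² + 72·x·z + 63·x − 18·x·y + 24·y·z + 21·y + 24·x²·z − 32·x·z² − 28·x·z + 36·x³ − 48·x²·z − 42·x² − 114·x²·y + 152·x·y·z + 133·x·y − 84·x·y·z + 112·y·z² + 98·y·z − 42·x·y² + 56·y²·z + 49·y²)·(9·z + 6·y − 6·x)    [distributive law]
= (8·x·z + 48·z² + 42·z − 96·x² + 63·x + 115·x·y + 122·y·z + 21·y − 24·x²·z − 32·x·z² + 36·x³ − 114·x²·y + 68·x·y·z + 112·y·z² − 42·x·y² + 56·y²·z + 49·y²)·(9·z + 6·y − 6·x)    [combine like terms]
= 72·x·z² + 48·x·y·z − 48·x²·z + 432·z³ + 288·y·z² − 288·x·z² + 378·z² + 252·y·z − 252·x·z − 864·x²·z − 576·x²·y + 576·x³ + 567·x·z + 378·x·y − 378·x² + 1035·x·y·z + 690·x·y² − 690·x²·y + 1098·y·z² + 732·y²·z − 732·x·y·z + 189·y·z + 126·y² − 126·x·y − 216·x²·z² − 144·x²·y·z + 144·x³·z − 288·x·z³ − 192·x·y·z² + 192·x²·z² + 324·x³·z + 216·x³·y − 216·x⁴ − 1026·x²·y·z − 684·x²·y² + 684·x³·y + 612·x·y·z² + 408·x·y²·z − 408·x²·y·z + 1008·y·z³ + 672·y²·z² − 672·x·y·z² − 378·x·y²·z − 252·x·y³ + 252·x²·y² + 504·y²·z² + 336·y³·z − 336·x·y²·z + 441·y²·z + 294·y³ − 294·x·y²    [distributive law]
= −216·x·z² + 351·x·y·z − 912·x²·z + 432·z³ + 1386·y·z² + 378·z² + 441·y·z + 315·x·z − 1266·x²·y + 576·x³ + 252·x·y − 378·x² + 396·x·y² + 1173·y²·z + 126·y² − 24·x²·z² − 1578·x²·y·z + 468·x³·z − 288·x·z³ − 252·x·y·z² + 900·x³·y − 216·x⁴ − 432·x²·y² − 306·x·y²·z + 1008·y·z³ + 1176·y²·z² − 252·x·y³ + 336·y³·z + 294·y³    [combine like terms]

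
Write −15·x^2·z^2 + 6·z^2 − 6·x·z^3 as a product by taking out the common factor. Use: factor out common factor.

3·z^2(−5·x^2 + 2 − 2·x·z)

−15·x^2·z^2 + 6·z^2 − 6·x·z^3
= 3(−5·x^2·z^2 + 2·z^2 − 2·x·z^3)    [factor out 3]
= 3·z^2(−5·x^2 + 2 − 2·x·z)    [factor out z^2]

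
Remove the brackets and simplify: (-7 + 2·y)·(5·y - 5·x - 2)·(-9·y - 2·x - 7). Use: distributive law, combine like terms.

281·y² - 167·x·y + 147·y - 70·x² - 273·x - 98 - 90·y³ + 70·x·y² + 20·x²·y

(-7 + 2·y)·(5·y - 5·x - 2)·(-9·y - 2·x - 7)
= (-35·y + 35·x + 14 + 10·y² - 10·x·y - 4·y)·(-9·y - 2·x - 7)    [distributive law]
= (-39·y + 35·x + 14 + 10·y² - 10·x·y)·(-9·y - 2·x - 7)    [combine like terms]
= 351·y² + 78·x·y + 273·y - 315·x·y - 70·x² - 245·x - 126·y - 28·x - 98 - 90·y³ - 20·x·y² - 70·y² + 90·x·y² + 20·x²·y + 70·x·y    [distributive law]
= 281·y² - 167·x·y + 147·y - 70·x² - 273·x - 98 - 90·y³ + 70·x·y² + 20·x²·y    [combine like terms]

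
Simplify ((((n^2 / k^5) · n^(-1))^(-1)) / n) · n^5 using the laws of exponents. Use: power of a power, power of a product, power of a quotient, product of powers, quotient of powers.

k^5·n^3

((((n^2 / k^5) · n^(-1))^(-1)) / n) · n^5
= ((((n^2 / k^5)^(-1)) · ((n^(-1))^(-1))) / n) · n^5    [power of a product]
= (((((n^2)^(-1)) / ((k^5)^(-1))) · ((n^(-1))^(-1))) / n) · n^5    [power of a quotient]
= (((n^(-2) / ((k^5)^(-1))) · ((n^(-1))^(-1))) / n) · n^5    [power of a power]
= (((n^(-2) / k^(-5)) · ((n^(-1))^(-1))) / n) · n^5    [power of a power]
= (((n^(-2) / k^(-5)) · n) / n) · n^5    [power of a power]
= k^5·n^3    [quotient of powers; product of powers]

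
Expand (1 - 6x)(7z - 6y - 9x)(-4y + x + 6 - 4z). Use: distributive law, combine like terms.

(1 - 6x)(7z - 6y - 9x)(-4y + x + 6 - 4z)
= (7z - 6y - 9x - 42xz + 36xy + 54x^2)(-4y + x + 6 - 4z)    [distributive law]
= -28yz + 7xz + 42z - 28z^2 + 24y^2 - 6xy - 36y + 24yz + 36xy - 9x^2 - 54x + 36xz + 168xyz - 42x^2z - 252xz + 168xz^2 - 144xy^2 + 36x^2y + 216xy - 144xyz - 216x^2y + 54x^3 + 324x^2 - 216x^2z    [distributive law]
= -4yz - 209xz + 42z - 28z^2 + 24y^2 + 246xy - 36y + 315x^2 - 54x + 24xyz - 258x^2z + 168xz^2 - 144xy^2 - 180x^2y + 54x^3    [combine like terms]

-4yz - 209xz + 42z - 28z^2 + 24y^2 + 246xy - 36y + 315x^2 - 54x + 24xyz - 258x^2z + 168xz^2 - 144xy^2 - 180x^2y + 54x^3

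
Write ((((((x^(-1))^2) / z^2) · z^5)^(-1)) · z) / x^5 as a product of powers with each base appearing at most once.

x^(-3)·z^(-2)

((((((x^(-1))^2) / z^2) · z^5)^(-1)) · z) / x^5
= ((((((x^(-1))^2) / z^2)^(-1)) · ((z^5)^(-1))) · z) / x^5    [power of a product]
= ((((((x^(-1))^2)^(-1)) / ((z^2)^(-1))) · ((z^5)^(-1))) · z) / x^5    [power of a quotient]
= (((((x^(-1))^(-2)) / ((z^2)^(-1))) · ((z^5)^(-1))) · z) / x^5    [power of a power]
= (((x^2 / ((z^2)^(-1))) · ((z^5)^(-1))) · z) / x^5    [power of a power]
= (((x^2 / z^(-2)) · ((z^5)^(-1))) · z) / x^5    [power of a power]
= (((x^2 / z^(-2)) · z^(-5)) · z) / x^5    [power of a power]
= x^(-3)·z^(-2)    [quotient of powers; product of powers]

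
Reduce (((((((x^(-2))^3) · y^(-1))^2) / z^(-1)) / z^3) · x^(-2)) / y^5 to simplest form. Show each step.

(((((((x^(-2))^3) · y^(-1))^2) / z^(-1)) / z^3) · x^(-2)) / y^5
= (((((((x^(-2))^3)^2) · ((y^(-1))^2)) / z^(-1)) / z^3) · x^(-2)) / y^5    [power of a product]
= ((((((x^(-2))^6) · ((y^(-1))^2)) / z^(-1)) / z^3) · x^(-2)) / y^5    [power of a power]
= ((((x^(-12) · ((y^(-1))^2)) / z^(-1)) / z^3) · x^(-2)) / y^5    [power of a power]
= ((((x^(-12) · y^(-2)) / z^(-1)) / z^3) · x^(-2)) / y^5    [power of a power]
= x^(-14)·y^(-7)·z^(-2)    [quotient of powers; product of powers]

x^(-14)·y^(-7)·z^(-2)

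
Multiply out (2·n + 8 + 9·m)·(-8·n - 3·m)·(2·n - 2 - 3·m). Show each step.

(2·n + 8 + 9·m)·(-8·n - 3·m)·(2·n - 2 - 3·m)
= (-16·n^2 - 6·m·n - 64·n - 24·m - 72·m·n - 27·m^2)·(2·n - 2 - 3·m)    [distributive law]
= (-16·n^2 - 78·m·n - 64·n - 24·m - 27·m^2)·(2·n - 2 - 3·m)    [combine like terms]
= -32·n^3 + 32·n^2 + 48·m·n^2 - 156·m·n^2 + 156·m·n + 234·m^2·n - 128·n^2 + 128·n + 192·m·n - 48·m·n + 48·m + 72·m^2 - 54·m^2·n + 54·m^2 + 81·m^3    [distributive law]
= -32·n^3 - 96·n^2 - 108·m·n^2 + 300·m·n + 180·m^2·n + 128·n + 48·m + 126·m^2 + 81·m^3    [combine like terms]

-32·n^3 - 96·n^2 - 108·m·n^2 + 300·m·n + 180·m^2·n + 128·n + 48·m + 126·m^2 + 81·m^3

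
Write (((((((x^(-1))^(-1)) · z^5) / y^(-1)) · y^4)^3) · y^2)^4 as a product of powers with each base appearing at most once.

x^12y^68z^60

(((((((x^(-1))^(-1)) · z^5) / y^(-1)) · y^4)^3) · y^2)^4
= (((((((x^(-1))^(-1)) · z^5) / y^(-1)) · y^4)^3)^4) · ((y^2)^4)    [power of a product]
= ((((((x^(-1))^(-1)) · z^5) / y^(-1)) · y^4)^12) · ((y^2)^4)    [power of a power]
= ((((((x^(-1))^(-1)) · z^5) / y^(-1))^12) · ((y^4)^12)) · ((y^2)^4)    [power of a product]
= ((((((x^(-1))^(-1)) · z^5)^12) / ((y^(-1))^12)) · ((y^4)^12)) · ((y^2)^4)    [power of a quotient]
= ((((((x^(-1))^(-1))^12) · ((z^5)^12)) / ((y^(-1))^12)) · ((y^4)^12)) · ((y^2)^4)    [power of a product]
= (((((x^(-1))^(-12)) · ((z^5)^12)) / ((y^(-1))^12)) · ((y^4)^12)) · ((y^2)^4)    [power of a power]
= (((x^12 · ((z^5)^12)) / ((y^(-1))^12)) · ((y^4)^12)) · ((y^2)^4)    [power of a power]
= (((x^12 · z^60) / ((y^(-1))^12)) · ((y^4)^12)) · ((y^2)^4)    [power of a power]
= (((x^12 · z^60) / y^(-12)) · ((y^4)^12)) · ((y^2)^4)    [power of a power]
= (((x^12 · z^60) / y^(-12)) · y^48) · ((y^2)^4)    [power of a power]
= (((x^12 · z^60) / y^(-12)) · y^48) · y^8    [power of a power]
= x^12y^68z^60    [quotient of powers; product of powers]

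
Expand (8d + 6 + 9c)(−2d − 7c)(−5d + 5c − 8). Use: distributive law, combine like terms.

80d^3 + 290cd^2 + 188d^2 − 55c^2d + 742cd + 96d + 294c^2 + 336c − 315c^3

(8d + 6 + 9c)(−2d − 7c)(−5d + 5c − 8)
= (−16d^2 − 56cd − 12d − 42c − 18cd − 63c^2)(−5d + 5c − 8)    [distributive law]
= (−16d^2 − 74cd − 12d − 42c − 63c^2)(−5d + 5c − 8)    [combine like terms]
= 80d^3 − 80cd^2 + 128d^2 + 370cd^2 − 370c^2d + 592cd + 60d^2 − 60cd + 96d + 210cd − 210c^2 + 336c + 315c^2d − 315c^3 + 504c^2    [distributive law]
= 80d^3 + 290cd^2 + 188d^2 − 55c^2d + 742cd + 96d + 294c^2 + 336c − 315c^3    [combine like terms]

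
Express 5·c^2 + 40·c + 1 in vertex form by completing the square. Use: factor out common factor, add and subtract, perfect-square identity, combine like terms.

5(c + 4)^2 − 79

5·c^2 + 40·c + 1
= 5(c^2 + 8·c) + 1    [factor out 5 from the c-terms]
= 5(c^2 + 8·c + 16 − 16) + 1    [add and subtract 16 inside the bracket]
= 5(c + 4)^2 − 80 + 1    [perfect-square identity]
= 5(c + 4)^2 − 79    [combine constants]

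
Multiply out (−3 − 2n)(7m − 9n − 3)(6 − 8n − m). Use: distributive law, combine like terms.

(−3 − 2n)(7m − 9n − 3)(6 − 8n − m)
= (−21m + 27n + 9 − 14mn + 18n² + 6n)(6 − 8n − m)    [distributive law]
= (−21m + 33n + 9 − 14mn + 18n²)(6 − 8n − m)    [combine like terms]
= −126m + 168mn + 21m² + 198n − 264n² − 33mn + 54 − 72n − 9m − 84mn + 112mn² + 14m²n + 108n² − 144n³ − 18mn²    [distributive law]
= −135m + 51mn + 21m² + 126n − 156n² + 54 + 94mn² + 14m²n − 144n³    [combine like terms]

−135m + 51mn + 21m² + 126n − 156n² + 54 + 94mn² + 14m²n − 144n³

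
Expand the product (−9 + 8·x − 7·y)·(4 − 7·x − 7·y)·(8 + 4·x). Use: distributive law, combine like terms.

−288 + 616·x − 68·x^2 + 280·y + 84·x·y − 224·x^3 − 28·x^2·y + 392·y^2 + 196·x·y^2

(−9 + 8·x − 7·y)·(4 − 7·x − 7·y)·(8 + 4·x)
= (−36 + 63·x + 63·y + 32·x − 56·x^2 − 56·x·y − 28·y + 49·x·y + 49·y^2)·(8 + 4·x)    [distributive law]
= (−36 + 95·x + 35·y − 56·x^2 − 7·x·y + 49·y^2)·(8 + 4·x)    [combine like terms]
= −288 − 144·x + 760·x + 380·x^2 + 280·y + 140·x·y − 448·x^2 − 224·x^3 − 56·x·y − 28·x^2·y + 392·y^2 + 196·x·y^2    [distributive law]
= −288 + 616·x − 68·x^2 + 280·y + 84·x·y − 224·x^3 − 28·x^2·y + 392·y^2 + 196·x·y^2    [combine like terms]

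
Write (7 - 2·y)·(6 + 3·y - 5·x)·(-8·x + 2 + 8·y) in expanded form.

(7 - 2·y)·(6 + 3·y - 5·x)·(-8·x + 2 + 8·y)
= (42 + 21·y - 35·x - 12·y - 6·y^2 + 10·x·y)·(-8·x + 2 + 8·y)    [distributive law]
= (42 + 9·y - 35·x - 6·y^2 + 10·x·y)·(-8·x + 2 + 8·y)    [combine like terms]
= -336·x + 84 + 336·y - 72·x·y + 18·y + 72·y^2 + 280·x^2 - 70·x - 280·x·y + 48·x·y^2 - 12·y^2 - 48·y^3 - 80·x^2·y + 20·x·y + 80·x·y^2    [distributive law]
= -406·x + 84 + 354·y - 332·x·y + 60·y^2 + 280·x^2 + 128·x·y^2 - 48·y^3 - 80·x^2·y    [combine like terms]

-406·x + 84 + 354·y - 332·x·y + 60·y^2 + 280·x^2 + 128·x·y^2 - 48·y^3 - 80·x^2·y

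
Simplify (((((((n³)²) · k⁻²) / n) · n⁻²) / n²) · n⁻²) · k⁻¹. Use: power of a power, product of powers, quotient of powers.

k⁻³n⁻¹

(((((((n³)²) · k⁻²) / n) · n⁻²) / n²) · n⁻²) · k⁻¹
= (((((n⁶ · k⁻²) / n) · n⁻²) / n²) · n⁻²) · k⁻¹    [power of a power]
= k⁻³n⁻¹    [quotient of powers; product of powers]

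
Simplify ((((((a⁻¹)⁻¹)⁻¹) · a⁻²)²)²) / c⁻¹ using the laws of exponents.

((((((a⁻¹)⁻¹)⁻¹) · a⁻²)²)²) / c⁻¹
= (((((a⁻¹)⁻¹)⁻¹) · a⁻²)⁴) / c⁻¹    [power of a power]
= (((((a⁻¹)⁻¹)⁻¹)⁴) · ((a⁻²)⁴)) / c⁻¹    [power of a product]
= ((((a⁻¹)⁻¹)⁻⁴) · ((a⁻²)⁴)) / c⁻¹    [power of a power]
= (((a⁻¹)⁴) · ((a⁻²)⁴)) / c⁻¹    [power of a power]
= ((a⁻⁴) · ((a⁻²)⁴)) / c⁻¹    [power of a power]
= (a⁻⁴ · a⁻⁸) / c⁻¹    [power of a power]
= a⁻¹² / c⁻¹    [product of powers]
= a⁻¹²c    [quotient of powers]

a⁻¹²c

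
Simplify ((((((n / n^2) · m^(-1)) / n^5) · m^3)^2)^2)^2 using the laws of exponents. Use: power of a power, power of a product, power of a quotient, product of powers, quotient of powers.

((((((n / n^2) · m^(-1)) / n^5) · m^3)^2)^2)^2
= (((((n / n^2) · m^(-1)) / n^5) · m^3)^2)^4    [power of a power]
= ((((n / n^2) · m^(-1)) / n^5) · m^3)^8    [power of a power]
= ((((n / n^2) · m^(-1)) / n^5)^8) · ((m^3)^8)    [power of a product]
= ((((n / n^2) · m^(-1))^8) / ((n^5)^8)) · ((m^3)^8)    [power of a quotient]
= ((((n / n^2)^8) · ((m^(-1))^8)) / ((n^5)^8)) · ((m^3)^8)    [power of a product]
= ((((n^8) / ((n^2)^8)) · ((m^(-1))^8)) / ((n^5)^8)) · ((m^3)^8)    [power of a quotient]
= (((n^8 / n^16) · ((m^(-1))^8)) / ((n^5)^8)) · ((m^3)^8)    [power of a power]
= ((n^(-8) · ((m^(-1))^8)) / ((n^5)^8)) · ((m^3)^8)    [quotient of powers]
= ((n^(-8) · m^(-8)) / ((n^5)^8)) · ((m^3)^8)    [power of a power]
= ((n^(-8) · m^(-8)) / n^40) · ((m^3)^8)    [power of a power]
= ((n^(-8) · m^(-8)) / n^40) · m^24    [power of a power]
= m^16n^(-48)    [quotient of powers; product of powers]

m^16n^(-48)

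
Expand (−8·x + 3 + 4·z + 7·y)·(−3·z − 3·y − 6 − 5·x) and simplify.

4·x·z − 11·x·y + 33·x + 40·x^2 − 33·z − 51·y − 18 − 12·z^2 − 33·y·z − 21·y^2

(−8·x + 3 + 4·z + 7·y)·(−3·z − 3·y − 6 − 5·x)
= 24·x·z + 24·x·y + 48·x + 40·x^2 − 9·z − 9·y − 18 − 15·x − 12·z^2 − 12·y·z − 24·z − 20·x·z − 21·y·z − 21·y^2 − 42·y − 35·x·y    [distributive law]
= 4·x·z − 11·x·y + 33·x + 40·x^2 − 33·z − 51·y − 18 − 12·z^2 − 33·y·z − 21·y^2    [combine like terms]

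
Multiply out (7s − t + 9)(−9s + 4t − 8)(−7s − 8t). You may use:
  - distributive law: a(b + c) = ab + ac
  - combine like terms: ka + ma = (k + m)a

441s^3 + 245s^2t − 268st^2 + 959s^2 + 788st + 32t^3 − 352t^2 + 504s + 576t

(7s − t + 9)(−9s + 4t − 8)(−7s − 8t)
= (−63s^2 + 28st − 56s + 9st − 4t^2 + 8t − 81s + 36t − 72)(−7s − 8t)    [distributive law]
= (−63s^2 + 37st − 137s − 4t^2 + 44t − 72)(−7s − 8t)    [combine like terms]
= 441s^3 + 504s^2t − 259s^2t − 296st^2 + 959s^2 + 1096st + 28st^2 + 32t^3 − 308st − 352t^2 + 504s + 576t    [distributive law]
= 441s^3 + 245s^2t − 268st^2 + 959s^2 + 788st + 32t^3 − 352t^2 + 504s + 576t    [combine like terms]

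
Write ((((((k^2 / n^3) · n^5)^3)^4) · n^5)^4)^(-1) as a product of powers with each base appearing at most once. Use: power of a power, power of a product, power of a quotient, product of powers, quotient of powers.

k^(-96)n^(-116)

((((((k^2 / n^3) · n^5)^3)^4) · n^5)^4)^(-1)
= (((((k^2 / n^3) · n^5)^3)^4) · n^5)^(-4)    [power of a power]
= (((((k^2 / n^3) · n^5)^3)^4)^(-4)) · ((n^5)^(-4))    [power of a product]
= ((((k^2 / n^3) · n^5)^3)^(-16)) · ((n^5)^(-4))    [power of a power]
= (((k^2 / n^3) · n^5)^(-48)) · ((n^5)^(-4))    [power of a power]
= (((k^2 / n^3)^(-48)) · ((n^5)^(-48))) · ((n^5)^(-4))    [power of a product]
= ((((k^2)^(-48)) / ((n^3)^(-48))) · ((n^5)^(-48))) · ((n^5)^(-4))    [power of a quotient]
= ((k^(-96) / ((n^3)^(-48))) · ((n^5)^(-48))) · ((n^5)^(-4))    [power of a power]
= ((k^(-96) / n^(-144)) · ((n^5)^(-48))) · ((n^5)^(-4))    [power of a power]
= ((k^(-96) / n^(-144)) · n^(-240)) · ((n^5)^(-4))    [power of a power]
= ((k^(-96) / n^(-144)) · n^(-240)) · n^(-20)    [power of a power]
= k^(-96)n^(-116)    [quotient of powers; product of powers]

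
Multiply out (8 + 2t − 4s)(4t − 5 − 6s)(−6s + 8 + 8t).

(8 + 2t − 4s)(4t − 5 − 6s)(−6s + 8 + 8t)
= (32t − 40 − 48s + 8t² − 10t − 12st − 16st + 20s + 24s²)(−6s + 8 + 8t)    [distributive law]
= (22t − 40 − 28s + 8t² − 28st + 24s²)(−6s + 8 + 8t)    [combine like terms]
= −132st + 176t + 176t² + 240s − 320 − 320t + 168s² − 224s − 224st − 48st² + 64t² + 64t³ + 168s²t − 224st − 224st² − 144s³ + 192s² + 192s²t    [distributive law]
= −580st − 144t + 240t² + 16s − 320 + 360s² − 272st² + 64t³ + 360s²t − 144s³    [combine like terms]

−580st − 144t + 240t² + 16s − 320 + 360s² − 272st² + 64t³ + 360s²t − 144s³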